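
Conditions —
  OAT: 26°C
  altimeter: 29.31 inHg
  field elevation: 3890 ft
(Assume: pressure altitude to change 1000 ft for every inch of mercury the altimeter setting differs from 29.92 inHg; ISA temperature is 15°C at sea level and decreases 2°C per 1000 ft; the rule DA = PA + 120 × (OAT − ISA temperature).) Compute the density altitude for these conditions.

Pressure altitude = 3890 + (29.92 − 29.31) × 1000 = 3890 + (+610) = 4500 ft.
ISA temperature at 4500 ft = 15 − 2 × (4500/1000) = 6°C.
ISA deviation = 26 − 6 = +20°C.
Density altitude = 4500 + 120 × (20) = 6900 ft.

6900 ft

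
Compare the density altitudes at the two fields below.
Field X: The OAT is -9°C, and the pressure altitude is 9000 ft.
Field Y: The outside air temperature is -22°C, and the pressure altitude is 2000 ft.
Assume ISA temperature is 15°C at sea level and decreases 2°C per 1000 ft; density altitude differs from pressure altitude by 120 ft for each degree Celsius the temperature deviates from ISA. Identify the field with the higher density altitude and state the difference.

Field X: ISA temp = -3°C, deviation -6°C, DA = 9000 + 120 × (-6) = 8280 ft.
Field Y: ISA temp = 11°C, deviation -33°C, DA = 2000 + 120 × (-33) = -1960 ft.
Field X is higher by 8280 − (-1960) = 10240 ft.

Field X by 10240 ft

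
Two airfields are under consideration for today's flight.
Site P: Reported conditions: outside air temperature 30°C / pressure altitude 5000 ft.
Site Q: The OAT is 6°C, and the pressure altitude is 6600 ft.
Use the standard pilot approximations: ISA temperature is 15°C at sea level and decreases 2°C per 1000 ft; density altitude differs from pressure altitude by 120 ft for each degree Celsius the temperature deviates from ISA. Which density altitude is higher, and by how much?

Site P by 896 ft

Site P: ISA temp = 5°C, deviation +25°C, DA = 5000 + 120 × 25 = 8000 ft.
Site Q: ISA temp = 1.8°C, deviation +4.2°C, DA = 6600 + 120 × 4.2 = 7104 ft.
Site P is higher by 8000 − 7104 = 896 ft.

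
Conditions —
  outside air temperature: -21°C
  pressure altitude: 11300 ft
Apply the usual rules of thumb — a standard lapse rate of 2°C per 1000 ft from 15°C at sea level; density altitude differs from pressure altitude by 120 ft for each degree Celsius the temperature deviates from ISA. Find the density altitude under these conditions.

ISA temperature at 11300 ft = 15 − 2 × (11300/1000) = -7.6°C.
ISA deviation = -21 − (-7.6) = -13.4°C.
Density altitude = 11300 + 120 × (-13.4) = 11300 + (-1608) = 9692 ft.

9692 ft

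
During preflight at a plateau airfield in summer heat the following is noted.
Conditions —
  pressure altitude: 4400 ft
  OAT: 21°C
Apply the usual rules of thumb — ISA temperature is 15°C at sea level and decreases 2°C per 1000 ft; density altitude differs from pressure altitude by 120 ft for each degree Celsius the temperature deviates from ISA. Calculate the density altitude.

ISA temperature at 4400 ft = 15 − 2 × (4400/1000) = 6.2°C.
ISA deviation = 21 − 6.2 = +14.8°C.
Density altitude = 4400 + 120 × (14.8) = 4400 + (+1776) = 6176 ft.

6176 ft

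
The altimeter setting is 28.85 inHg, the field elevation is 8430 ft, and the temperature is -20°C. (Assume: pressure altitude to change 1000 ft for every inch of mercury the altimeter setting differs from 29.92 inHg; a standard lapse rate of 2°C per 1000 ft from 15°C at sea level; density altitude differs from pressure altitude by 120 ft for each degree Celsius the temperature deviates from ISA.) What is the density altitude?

7580 ft

Pressure altitude = 8430 + (29.92 − 28.85) × 1000 = 8430 + (+1070) = 9500 ft.
ISA temperature at 9500 ft = 15 − 2 × (9500/1000) = -4°C.
ISA deviation = -20 − (-4) = -16°C.
Density altitude = 9500 + 120 × (-16) = 7580 ft.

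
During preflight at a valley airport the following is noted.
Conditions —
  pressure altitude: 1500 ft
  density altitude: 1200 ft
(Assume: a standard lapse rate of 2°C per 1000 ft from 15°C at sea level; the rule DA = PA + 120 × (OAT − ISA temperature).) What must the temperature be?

9.5°C

Density altitude − pressure altitude = 1200 − 1500 = -300 ft.
At 120 ft/°C that is an ISA deviation of -300/120 = -2.5°C.
ISA temperature at 1500 ft = 15 − 2 × (1500/1000) = 12°C.
OAT = ISA + deviation = 12 + (-2.5) = 9.5°C.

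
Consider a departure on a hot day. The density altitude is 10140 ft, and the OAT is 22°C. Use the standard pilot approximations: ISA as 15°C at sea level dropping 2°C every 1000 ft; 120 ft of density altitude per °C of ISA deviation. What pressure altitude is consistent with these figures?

DA = PA + 120 × (OAT − (15 − 2·PA/1000)) = PA + 120·OAT − 1800 + 0.24·PA = 1.24·PA + 120·OAT − 1800.
So 1.24·PA = 10140 − 120 × 22 + 1800 = 9300.
PA = 9300 / 1.24 = 7500 ft.

7500 ft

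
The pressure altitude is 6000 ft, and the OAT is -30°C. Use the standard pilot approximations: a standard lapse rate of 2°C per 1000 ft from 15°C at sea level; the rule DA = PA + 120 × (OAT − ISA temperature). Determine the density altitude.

2040 ft

ISA temperature at 6000 ft = 15 − 2 × (6000/1000) = 3°C.
ISA deviation = -30 − 3 = -33°C.
Density altitude = 6000 + 120 × (-33) = 6000 + (-3960) = 2040 ft.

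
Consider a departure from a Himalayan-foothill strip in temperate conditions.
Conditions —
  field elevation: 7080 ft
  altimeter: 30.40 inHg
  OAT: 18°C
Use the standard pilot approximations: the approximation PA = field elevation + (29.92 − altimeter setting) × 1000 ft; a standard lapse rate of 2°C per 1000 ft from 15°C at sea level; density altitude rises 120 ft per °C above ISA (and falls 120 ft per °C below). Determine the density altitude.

8544 ft

Pressure altitude = 7080 + (29.92 − 30.40) × 1000 = 7080 + (-480) = 6600 ft.
ISA temperature at 6600 ft = 15 − 2 × (6600/1000) = 1.8°C.
ISA deviation = 18 − 1.8 = +16.2°C.
Density altitude = 6600 + 120 × (16.2) = 8544 ft.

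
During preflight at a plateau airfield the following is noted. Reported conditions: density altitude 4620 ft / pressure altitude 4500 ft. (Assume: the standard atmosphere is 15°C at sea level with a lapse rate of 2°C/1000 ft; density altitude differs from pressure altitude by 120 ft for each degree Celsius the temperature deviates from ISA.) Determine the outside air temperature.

Density altitude − pressure altitude = 4620 − 4500 = +120 ft.
At 120 ft/°C that is an ISA deviation of 120/120 = +1°C.
ISA temperature at 4500 ft = 15 − 2 × (4500/1000) = 6°C.
OAT = ISA + deviation = 6 + (+1) = 7°C.

7°C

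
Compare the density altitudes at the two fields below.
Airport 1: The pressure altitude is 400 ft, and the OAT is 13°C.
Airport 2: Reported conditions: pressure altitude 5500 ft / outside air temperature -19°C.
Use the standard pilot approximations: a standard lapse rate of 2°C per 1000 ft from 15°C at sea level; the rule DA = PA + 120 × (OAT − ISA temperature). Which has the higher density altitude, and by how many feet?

Airport 2 by 2484 ft

Airport 1: ISA temp = 14.2°C, deviation -1.2°C, DA = 400 + 120 × (-1.2) = 256 ft.
Airport 2: ISA temp = 4°C, deviation -23°C, DA = 5500 + 120 × (-23) = 2740 ft.
Airport 2 is higher by 2740 − 256 = 2484 ft.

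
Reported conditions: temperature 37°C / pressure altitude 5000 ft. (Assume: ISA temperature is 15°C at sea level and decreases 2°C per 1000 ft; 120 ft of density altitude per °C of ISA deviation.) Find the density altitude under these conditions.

ISA temperature at 5000 ft = 15 − 2 × (5000/1000) = 5°C.
ISA deviation = 37 − 5 = +32°C.
Density altitude = 5000 + 120 × (32) = 5000 + (+3840) = 8840 ft.

8840 ft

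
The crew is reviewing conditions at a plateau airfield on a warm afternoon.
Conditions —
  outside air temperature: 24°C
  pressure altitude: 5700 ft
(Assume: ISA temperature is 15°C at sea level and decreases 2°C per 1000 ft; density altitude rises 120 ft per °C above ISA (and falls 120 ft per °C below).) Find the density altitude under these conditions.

ISA temperature at 5700 ft = 15 − 2 × (5700/1000) = 3.6°C.
ISA deviation = 24 − 3.6 = +20.4°C.
Density altitude = 5700 + 120 × (20.4) = 5700 + (+2448) = 8148 ft.

8148 ft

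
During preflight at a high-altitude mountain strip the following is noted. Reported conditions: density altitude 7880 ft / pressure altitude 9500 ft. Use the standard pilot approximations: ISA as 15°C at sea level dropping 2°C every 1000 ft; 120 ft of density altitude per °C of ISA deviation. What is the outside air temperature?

Density altitude − pressure altitude = 7880 − 9500 = -1620 ft.
At 120 ft/°C that is an ISA deviation of -1620/120 = -13.5°C.
ISA temperature at 9500 ft = 15 − 2 × (9500/1000) = -4°C.
OAT = ISA + deviation = -4 + (-13.5) = -17.5°C.

-17.5°C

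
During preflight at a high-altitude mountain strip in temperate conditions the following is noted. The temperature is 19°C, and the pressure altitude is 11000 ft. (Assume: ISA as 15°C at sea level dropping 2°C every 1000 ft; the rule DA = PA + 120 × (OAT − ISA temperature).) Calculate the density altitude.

14120 ft

ISA temperature at 11000 ft = 15 − 2 × (11000/1000) = -7°C.
ISA deviation = 19 − (-7) = +26°C.
Density altitude = 11000 + 120 × (26) = 11000 + (+3120) = 14120 ft.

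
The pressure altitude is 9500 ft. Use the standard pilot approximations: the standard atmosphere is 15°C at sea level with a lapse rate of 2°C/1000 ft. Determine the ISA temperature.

-4°C

ISA temperature = 15 − 2 × (9500/1000) = 15 − 19 = -4°C.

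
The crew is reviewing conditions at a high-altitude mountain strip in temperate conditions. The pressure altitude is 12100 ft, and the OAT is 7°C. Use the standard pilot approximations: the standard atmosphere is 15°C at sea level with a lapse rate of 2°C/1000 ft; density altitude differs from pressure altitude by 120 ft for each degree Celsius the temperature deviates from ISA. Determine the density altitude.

14044 ft

ISA temperature at 12100 ft = 15 − 2 × (12100/1000) = -9.2°C.
ISA deviation = 7 − (-9.2) = +16.2°C.
Density altitude = 12100 + 120 × (16.2) = 12100 + (+1944) = 14044 ft.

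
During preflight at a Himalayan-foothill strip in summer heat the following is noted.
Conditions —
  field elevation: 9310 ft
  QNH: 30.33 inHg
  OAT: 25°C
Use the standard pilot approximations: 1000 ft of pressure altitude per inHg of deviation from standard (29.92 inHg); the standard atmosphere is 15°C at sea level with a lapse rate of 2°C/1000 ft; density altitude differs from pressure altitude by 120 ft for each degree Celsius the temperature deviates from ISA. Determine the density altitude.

Pressure altitude = 9310 + (29.92 − 30.33) × 1000 = 9310 + (-410) = 8900 ft.
ISA temperature at 8900 ft = 15 − 2 × (8900/1000) = -2.8°C.
ISA deviation = 25 − (-2.8) = +27.8°C.
Density altitude = 8900 + 120 × (27.8) = 12236 ft.

12236 ft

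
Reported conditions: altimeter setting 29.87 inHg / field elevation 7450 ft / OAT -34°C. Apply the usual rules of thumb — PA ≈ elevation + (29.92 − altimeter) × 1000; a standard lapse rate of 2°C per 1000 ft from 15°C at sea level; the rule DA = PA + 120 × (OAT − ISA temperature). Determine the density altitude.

Pressure altitude = 7450 + (29.92 − 29.87) × 1000 = 7450 + (+50) = 7500 ft.
ISA temperature at 7500 ft = 15 − 2 × (7500/1000) = 0°C.
ISA deviation = -34 − 0 = -34°C.
Density altitude = 7500 + 120 × (-34) = 3420 ft.

3420 ft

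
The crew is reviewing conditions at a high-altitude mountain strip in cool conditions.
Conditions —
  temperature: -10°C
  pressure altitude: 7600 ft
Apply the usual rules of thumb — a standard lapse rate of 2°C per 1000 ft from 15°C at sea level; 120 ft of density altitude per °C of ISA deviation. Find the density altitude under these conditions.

ISA temperature at 7600 ft = 15 − 2 × (7600/1000) = -0.2°C.
ISA deviation = -10 − (-0.2) = -9.8°C.
Density altitude = 7600 + 120 × (-9.8) = 7600 + (-1176) = 6424 ft.

6424 ft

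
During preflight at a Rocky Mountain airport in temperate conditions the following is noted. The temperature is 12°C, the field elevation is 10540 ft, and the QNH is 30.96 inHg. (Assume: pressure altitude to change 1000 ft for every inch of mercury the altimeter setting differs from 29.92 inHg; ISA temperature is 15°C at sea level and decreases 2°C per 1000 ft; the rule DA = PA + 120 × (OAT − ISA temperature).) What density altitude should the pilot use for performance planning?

Pressure altitude = 10540 + (29.92 − 30.96) × 1000 = 10540 + (-1040) = 9500 ft.
ISA temperature at 9500 ft = 15 − 2 × (9500/1000) = -4°C.
ISA deviation = 12 − (-4) = +16°C.
Density altitude = 9500 + 120 × (16) = 11420 ft.

11420 ft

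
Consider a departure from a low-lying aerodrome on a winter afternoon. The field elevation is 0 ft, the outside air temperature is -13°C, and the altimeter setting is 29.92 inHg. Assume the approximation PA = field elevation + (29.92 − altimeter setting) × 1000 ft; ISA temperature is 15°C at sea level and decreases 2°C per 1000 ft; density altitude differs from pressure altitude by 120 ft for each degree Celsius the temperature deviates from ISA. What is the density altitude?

-3360 ft

Pressure altitude = 0 + (29.92 − 29.92) × 1000 = 0 + (0) = 0 ft.
ISA temperature at 0 ft = 15 − 2 × (0/1000) = 15°C.
ISA deviation = -13 − 15 = -28°C.
Density altitude = 0 + 120 × (-28) = -3360 ft.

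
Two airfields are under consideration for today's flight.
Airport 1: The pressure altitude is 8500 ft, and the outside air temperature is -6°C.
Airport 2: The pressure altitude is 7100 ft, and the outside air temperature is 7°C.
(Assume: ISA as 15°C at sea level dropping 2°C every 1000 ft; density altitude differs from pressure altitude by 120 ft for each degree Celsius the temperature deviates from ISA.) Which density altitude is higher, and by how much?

Airport 1 by 176 ft

Airport 1: ISA temp = -2°C, deviation -4°C, DA = 8500 + 120 × (-4) = 8020 ft.
Airport 2: ISA temp = 0.8°C, deviation +6.2°C, DA = 7100 + 120 × 6.2 = 7844 ft.
Airport 1 is higher by 8020 − 7844 = 176 ft.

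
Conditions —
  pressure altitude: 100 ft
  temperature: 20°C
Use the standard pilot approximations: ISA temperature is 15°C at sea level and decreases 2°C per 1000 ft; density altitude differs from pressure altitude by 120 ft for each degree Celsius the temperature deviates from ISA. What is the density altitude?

ISA temperature at 100 ft = 15 − 2 × (100/1000) = 14.8°C.
ISA deviation = 20 − 14.8 = +5.2°C.
Density altitude = 100 + 120 × (5.2) = 100 + (+624) = 724 ft.

724 ft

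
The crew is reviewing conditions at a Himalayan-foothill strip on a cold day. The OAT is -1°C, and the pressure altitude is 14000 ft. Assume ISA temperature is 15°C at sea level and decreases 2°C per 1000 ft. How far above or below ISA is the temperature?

ISA temperature at 14000 ft = 15 − 2 × (14000/1000) = -13°C.
Deviation = OAT − ISA = -1 − (-13) = +12°C.

ISA+12°C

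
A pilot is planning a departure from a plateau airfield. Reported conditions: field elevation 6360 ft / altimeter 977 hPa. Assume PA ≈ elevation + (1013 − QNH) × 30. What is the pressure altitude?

Pressure correction = (1013 − 977) × 30 = +1080 ft.
Pressure altitude = 6360 + (+1080) = 7440 ft.

7440 ft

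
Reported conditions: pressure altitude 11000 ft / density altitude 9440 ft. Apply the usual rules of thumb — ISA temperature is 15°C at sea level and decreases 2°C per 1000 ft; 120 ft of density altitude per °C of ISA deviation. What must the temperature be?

Density altitude − pressure altitude = 9440 − 11000 = -1560 ft.
At 120 ft/°C that is an ISA deviation of -1560/120 = -13°C.
ISA temperature at 11000 ft = 15 − 2 × (11000/1000) = -7°C.
OAT = ISA + deviation = -7 + (-13) = -20°C.

-20°C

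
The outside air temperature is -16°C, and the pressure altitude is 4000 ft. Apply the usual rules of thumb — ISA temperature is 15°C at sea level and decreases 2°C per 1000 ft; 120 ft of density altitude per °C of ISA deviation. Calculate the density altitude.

1240 ft

ISA temperature at 4000 ft = 15 − 2 × (4000/1000) = 7°C.
ISA deviation = -16 − 7 = -23°C.
Density altitude = 4000 + 120 × (-23) = 4000 + (-2760) = 1240 ft.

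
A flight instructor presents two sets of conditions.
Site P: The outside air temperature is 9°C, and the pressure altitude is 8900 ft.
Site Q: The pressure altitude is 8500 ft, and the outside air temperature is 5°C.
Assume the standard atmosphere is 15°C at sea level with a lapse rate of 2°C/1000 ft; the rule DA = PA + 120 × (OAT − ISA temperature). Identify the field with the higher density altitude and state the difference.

Site P by 976 ft

Site P: ISA temp = -2.8°C, deviation +11.8°C, DA = 8900 + 120 × 11.8 = 10316 ft.
Site Q: ISA temp = -2°C, deviation +7°C, DA = 8500 + 120 × 7 = 9340 ft.
Site P is higher by 10316 − 9340 = 976 ft.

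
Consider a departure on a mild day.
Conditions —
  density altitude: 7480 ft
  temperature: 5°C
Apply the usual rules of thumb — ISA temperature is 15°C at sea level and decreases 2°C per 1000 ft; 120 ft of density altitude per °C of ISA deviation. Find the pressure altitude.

7000 ft

DA = PA + 120 × (OAT − (15 − 2·PA/1000)) = PA + 120·OAT − 1800 + 0.24·PA = 1.24·PA + 120·OAT − 1800.
So 1.24·PA = 7480 − 120 × 5 + 1800 = 8680.
PA = 8680 / 1.24 = 7000 ft.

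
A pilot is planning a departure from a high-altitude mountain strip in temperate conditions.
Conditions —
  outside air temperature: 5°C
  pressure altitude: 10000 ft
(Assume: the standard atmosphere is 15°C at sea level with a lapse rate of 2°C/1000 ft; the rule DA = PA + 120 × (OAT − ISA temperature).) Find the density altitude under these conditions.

ISA temperature at 10000 ft = 15 − 2 × (10000/1000) = -5°C.
ISA deviation = 5 − (-5) = +10°C.
Density altitude = 10000 + 120 × (10) = 10000 + (+1200) = 11200 ft.

11200 ft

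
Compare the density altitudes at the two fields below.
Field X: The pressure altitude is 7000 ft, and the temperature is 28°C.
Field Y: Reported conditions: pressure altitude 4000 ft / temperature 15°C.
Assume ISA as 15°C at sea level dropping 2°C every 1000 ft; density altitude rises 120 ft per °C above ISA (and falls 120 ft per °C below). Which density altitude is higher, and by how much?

Field X by 5280 ft

Field X: ISA temp = 1°C, deviation +27°C, DA = 7000 + 120 × 27 = 10240 ft.
Field Y: ISA temp = 7°C, deviation +8°C, DA = 4000 + 120 × 8 = 4960 ft.
Field X is higher by 10240 − 4960 = 5280 ft.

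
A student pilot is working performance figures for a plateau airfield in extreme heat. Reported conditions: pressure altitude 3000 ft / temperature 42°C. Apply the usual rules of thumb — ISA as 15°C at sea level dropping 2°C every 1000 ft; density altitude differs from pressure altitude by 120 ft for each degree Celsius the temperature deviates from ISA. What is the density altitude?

6960 ft

ISA temperature at 3000 ft = 15 − 2 × (3000/1000) = 9°C.
ISA deviation = 42 − 9 = +33°C.
Density altitude = 3000 + 120 × (33) = 3000 + (+3960) = 6960 ft.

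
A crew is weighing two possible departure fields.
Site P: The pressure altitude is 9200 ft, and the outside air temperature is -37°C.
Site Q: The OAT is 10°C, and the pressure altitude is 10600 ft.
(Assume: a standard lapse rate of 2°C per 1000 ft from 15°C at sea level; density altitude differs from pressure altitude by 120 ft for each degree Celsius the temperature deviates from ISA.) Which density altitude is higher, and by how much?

Site P: ISA temp = -3.4°C, deviation -33.6°C, DA = 9200 + 120 × (-33.6) = 5168 ft.
Site Q: ISA temp = -6.2°C, deviation +16.2°C, DA = 10600 + 120 × 16.2 = 12544 ft.
Site Q is higher by 12544 − 5168 = 7376 ft.

Site Q by 7376 ft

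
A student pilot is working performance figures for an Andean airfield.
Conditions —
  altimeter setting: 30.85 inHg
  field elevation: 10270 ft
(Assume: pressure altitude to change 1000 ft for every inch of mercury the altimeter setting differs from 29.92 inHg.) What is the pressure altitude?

9340 ft

Pressure correction = (29.92 − 30.85) × 1000 = -930 ft.
Pressure altitude = 10270 + (-930) = 9340 ft.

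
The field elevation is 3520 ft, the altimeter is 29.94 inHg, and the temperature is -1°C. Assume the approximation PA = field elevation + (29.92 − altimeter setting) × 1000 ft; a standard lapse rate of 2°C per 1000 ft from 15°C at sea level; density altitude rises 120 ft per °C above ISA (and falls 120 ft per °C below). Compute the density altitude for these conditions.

Pressure altitude = 3520 + (29.92 − 29.94) × 1000 = 3520 + (-20) = 3500 ft.
ISA temperature at 3500 ft = 15 − 2 × (3500/1000) = 8°C.
ISA deviation = -1 − 8 = -9°C.
Density altitude = 3500 + 120 × (-9) = 2420 ft.

2420 ft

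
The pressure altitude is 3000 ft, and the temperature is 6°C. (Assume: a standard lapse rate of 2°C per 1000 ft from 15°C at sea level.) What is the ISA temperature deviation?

ISA-3°C

ISA temperature at 3000 ft = 15 − 2 × (3000/1000) = 9°C.
Deviation = OAT − ISA = 6 − 9 = -3°C.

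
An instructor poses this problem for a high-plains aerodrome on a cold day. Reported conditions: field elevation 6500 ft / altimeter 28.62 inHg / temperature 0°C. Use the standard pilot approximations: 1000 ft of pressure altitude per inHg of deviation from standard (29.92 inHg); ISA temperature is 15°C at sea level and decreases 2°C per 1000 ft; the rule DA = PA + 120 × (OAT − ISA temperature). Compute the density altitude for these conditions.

Pressure altitude = 6500 + (29.92 − 28.62) × 1000 = 6500 + (+1300) = 7800 ft.
ISA temperature at 7800 ft = 15 − 2 × (7800/1000) = -0.6°C.
ISA deviation = 0 − (-0.6) = +0.6°C.
Density altitude = 7800 + 120 × (0.6) = 7872 ft.

7872 ft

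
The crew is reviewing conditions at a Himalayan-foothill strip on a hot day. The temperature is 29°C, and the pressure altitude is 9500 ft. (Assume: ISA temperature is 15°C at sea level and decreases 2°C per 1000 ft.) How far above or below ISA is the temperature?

ISA temperature at 9500 ft = 15 − 2 × (9500/1000) = -4°C.
Deviation = OAT − ISA = 29 − (-4) = +33°C.

ISA+33°C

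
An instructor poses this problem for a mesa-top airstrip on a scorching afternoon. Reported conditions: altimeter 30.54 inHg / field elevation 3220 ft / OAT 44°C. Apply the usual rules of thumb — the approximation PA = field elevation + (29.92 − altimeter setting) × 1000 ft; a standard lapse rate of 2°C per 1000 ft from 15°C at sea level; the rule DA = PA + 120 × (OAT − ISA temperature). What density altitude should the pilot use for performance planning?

6704 ft

Pressure altitude = 3220 + (29.92 − 30.54) × 1000 = 3220 + (-620) = 2600 ft.
ISA temperature at 2600 ft = 15 − 2 × (2600/1000) = 9.8°C.
ISA deviation = 44 − 9.8 = +34.2°C.
Density altitude = 2600 + 120 × (34.2) = 6704 ft.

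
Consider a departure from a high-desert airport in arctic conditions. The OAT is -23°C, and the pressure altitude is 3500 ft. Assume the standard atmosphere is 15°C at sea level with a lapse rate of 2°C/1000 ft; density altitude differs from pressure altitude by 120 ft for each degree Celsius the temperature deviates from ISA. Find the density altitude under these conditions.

ISA temperature at 3500 ft = 15 − 2 × (3500/1000) = 8°C.
ISA deviation = -23 − 8 = -31°C.
Density altitude = 3500 + 120 × (-31) = 3500 + (-3720) = -220 ft.

-220 ft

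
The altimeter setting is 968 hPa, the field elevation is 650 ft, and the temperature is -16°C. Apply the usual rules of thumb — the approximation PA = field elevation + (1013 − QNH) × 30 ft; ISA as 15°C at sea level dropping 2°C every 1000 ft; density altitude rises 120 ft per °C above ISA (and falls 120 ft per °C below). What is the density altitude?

-1240 ft

Pressure altitude = 650 + (1013 − 968) × 30 = 650 + (+1350) = 2000 ft.
ISA temperature at 2000 ft = 15 − 2 × (2000/1000) = 11°C.
ISA deviation = -16 − 11 = -27°C.
Density altitude = 2000 + 120 × (-27) = -1240 ft.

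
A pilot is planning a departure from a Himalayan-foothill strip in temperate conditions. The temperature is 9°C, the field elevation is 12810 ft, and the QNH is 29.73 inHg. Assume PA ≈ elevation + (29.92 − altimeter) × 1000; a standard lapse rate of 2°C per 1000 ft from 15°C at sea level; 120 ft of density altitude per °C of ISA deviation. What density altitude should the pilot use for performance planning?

15400 ft

Pressure altitude = 12810 + (29.92 − 29.73) × 1000 = 12810 + (+190) = 13000 ft.
ISA temperature at 13000 ft = 15 − 2 × (13000/1000) = -11°C.
ISA deviation = 9 − (-11) = +20°C.
Density altitude = 13000 + 120 × (20) = 15400 ft.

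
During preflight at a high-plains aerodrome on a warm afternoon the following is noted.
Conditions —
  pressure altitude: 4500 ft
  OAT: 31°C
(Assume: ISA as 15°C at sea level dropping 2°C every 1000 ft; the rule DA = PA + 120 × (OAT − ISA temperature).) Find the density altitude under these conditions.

7500 ft

ISA temperature at 4500 ft = 15 − 2 × (4500/1000) = 6°C.
ISA deviation = 31 − 6 = +25°C.
Density altitude = 4500 + 120 × (25) = 4500 + (+3000) = 7500 ft.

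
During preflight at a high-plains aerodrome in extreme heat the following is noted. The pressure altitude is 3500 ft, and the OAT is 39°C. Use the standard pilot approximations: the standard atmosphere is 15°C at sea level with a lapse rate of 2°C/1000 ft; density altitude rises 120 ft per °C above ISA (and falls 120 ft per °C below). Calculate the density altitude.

ISA temperature at 3500 ft = 15 − 2 × (3500/1000) = 8°C.
ISA deviation = 39 − 8 = +31°C.
Density altitude = 3500 + 120 × (31) = 3500 + (+3720) = 7220 ft.

7220 ft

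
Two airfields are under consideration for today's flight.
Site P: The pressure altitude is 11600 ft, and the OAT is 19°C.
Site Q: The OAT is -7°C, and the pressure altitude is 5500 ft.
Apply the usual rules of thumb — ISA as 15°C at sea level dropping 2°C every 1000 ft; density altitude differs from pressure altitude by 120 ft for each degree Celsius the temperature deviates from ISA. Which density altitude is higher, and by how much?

Site P: ISA temp = -8.2°C, deviation +27.2°C, DA = 11600 + 120 × 27.2 = 14864 ft.
Site Q: ISA temp = 4°C, deviation -11°C, DA = 5500 + 120 × (-11) = 4180 ft.
Site P is higher by 14864 − 4180 = 10684 ft.

Site P by 10684 ft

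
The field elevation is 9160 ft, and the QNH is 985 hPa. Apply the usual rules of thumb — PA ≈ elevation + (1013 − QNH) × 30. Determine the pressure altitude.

Pressure correction = (1013 − 985) × 30 = +840 ft.
Pressure altitude = 9160 + (+840) = 10000 ft.

10000 ft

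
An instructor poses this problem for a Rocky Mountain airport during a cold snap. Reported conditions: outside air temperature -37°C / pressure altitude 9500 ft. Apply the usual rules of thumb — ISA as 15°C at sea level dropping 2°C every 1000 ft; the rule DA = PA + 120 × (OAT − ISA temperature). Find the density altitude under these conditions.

ISA temperature at 9500 ft = 15 − 2 × (9500/1000) = -4°C.
ISA deviation = -37 − (-4) = -33°C.
Density altitude = 9500 + 120 × (-33) = 9500 + (-3960) = 5540 ft.

5540 ft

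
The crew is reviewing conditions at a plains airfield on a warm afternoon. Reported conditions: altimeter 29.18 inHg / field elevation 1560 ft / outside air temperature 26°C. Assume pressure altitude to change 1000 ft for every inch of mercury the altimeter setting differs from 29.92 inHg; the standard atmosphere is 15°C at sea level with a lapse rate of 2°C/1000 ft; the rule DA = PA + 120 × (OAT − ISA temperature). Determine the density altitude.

4172 ft

Pressure altitude = 1560 + (29.92 − 29.18) × 1000 = 1560 + (+740) = 2300 ft.
ISA temperature at 2300 ft = 15 − 2 × (2300/1000) = 10.4°C.
ISA deviation = 26 − 10.4 = +15.6°C.
Density altitude = 2300 + 120 × (15.6) = 4172 ft.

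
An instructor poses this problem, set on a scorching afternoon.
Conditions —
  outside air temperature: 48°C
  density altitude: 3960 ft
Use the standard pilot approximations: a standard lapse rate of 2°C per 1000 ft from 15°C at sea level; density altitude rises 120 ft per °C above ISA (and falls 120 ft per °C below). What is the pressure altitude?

0 ft

DA = PA + 120 × (OAT − (15 − 2·PA/1000)) = PA + 120·OAT − 1800 + 0.24·PA = 1.24·PA + 120·OAT − 1800.
So 1.24·PA = 3960 − 120 × 48 + 1800 = 0.
PA = 0 / 1.24 = 0 ft.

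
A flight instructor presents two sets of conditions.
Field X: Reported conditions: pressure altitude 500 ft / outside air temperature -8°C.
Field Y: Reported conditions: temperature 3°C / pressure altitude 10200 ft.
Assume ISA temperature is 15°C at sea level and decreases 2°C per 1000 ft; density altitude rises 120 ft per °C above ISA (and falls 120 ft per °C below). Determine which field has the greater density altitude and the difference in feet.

Field X: ISA temp = 14°C, deviation -22°C, DA = 500 + 120 × (-22) = -2140 ft.
Field Y: ISA temp = -5.4°C, deviation +8.4°C, DA = 10200 + 120 × 8.4 = 11208 ft.
Field Y is higher by 11208 − (-2140) = 13348 ft.

Field Y by 13348 ft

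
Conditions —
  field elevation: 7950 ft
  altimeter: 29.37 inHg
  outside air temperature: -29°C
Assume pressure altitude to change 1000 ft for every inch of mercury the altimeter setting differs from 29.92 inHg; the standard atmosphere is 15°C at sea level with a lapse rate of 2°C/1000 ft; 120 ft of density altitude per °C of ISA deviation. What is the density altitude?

Pressure altitude = 7950 + (29.92 − 29.37) × 1000 = 7950 + (+550) = 8500 ft.
ISA temperature at 8500 ft = 15 − 2 × (8500/1000) = -2°C.
ISA deviation = -29 − (-2) = -27°C.
Density altitude = 8500 + 120 × (-27) = 5260 ft.

5260 ft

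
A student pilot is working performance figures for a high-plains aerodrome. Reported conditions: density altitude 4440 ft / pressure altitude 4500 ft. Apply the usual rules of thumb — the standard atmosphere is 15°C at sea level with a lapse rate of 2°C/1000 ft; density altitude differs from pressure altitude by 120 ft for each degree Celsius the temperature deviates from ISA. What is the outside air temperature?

5.5°C

Density altitude − pressure altitude = 4440 − 4500 = -60 ft.
At 120 ft/°C that is an ISA deviation of -60/120 = -0.5°C.
ISA temperature at 4500 ft = 15 − 2 × (4500/1000) = 6°C.
OAT = ISA + deviation = 6 + (-0.5) = 5.5°C.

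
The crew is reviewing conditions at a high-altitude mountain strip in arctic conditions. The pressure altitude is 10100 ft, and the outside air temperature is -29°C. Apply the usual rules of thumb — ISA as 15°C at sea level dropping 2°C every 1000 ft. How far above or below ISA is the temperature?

ISA-23.8°C

ISA temperature at 10100 ft = 15 − 2 × (10100/1000) = -5.2°C.
Deviation = OAT − ISA = -29 − (-5.2) = -23.8°C.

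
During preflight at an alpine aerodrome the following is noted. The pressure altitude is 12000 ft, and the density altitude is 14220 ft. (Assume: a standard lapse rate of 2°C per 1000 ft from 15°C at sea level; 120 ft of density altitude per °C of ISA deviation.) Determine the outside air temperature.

9.5°C

Density altitude − pressure altitude = 14220 − 12000 = +2220 ft.
At 120 ft/°C that is an ISA deviation of 2220/120 = +18.5°C.
ISA temperature at 12000 ft = 15 − 2 × (12000/1000) = -9°C.
OAT = ISA + deviation = -9 + (+18.5) = 9.5°C.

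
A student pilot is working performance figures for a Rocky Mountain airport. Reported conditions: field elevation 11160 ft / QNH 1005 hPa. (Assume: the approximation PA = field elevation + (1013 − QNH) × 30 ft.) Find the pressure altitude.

11400 ft

Pressure correction = (1013 − 1005) × 30 = +240 ft.
Pressure altitude = 11160 + (+240) = 11400 ft.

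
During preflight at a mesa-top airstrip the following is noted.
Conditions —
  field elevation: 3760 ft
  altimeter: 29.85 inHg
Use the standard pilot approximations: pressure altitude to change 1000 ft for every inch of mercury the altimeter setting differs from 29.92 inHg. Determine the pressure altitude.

Pressure correction = (29.92 − 29.85) × 1000 = +70 ft.
Pressure altitude = 3760 + (+70) = 3830 ft.

3830 ft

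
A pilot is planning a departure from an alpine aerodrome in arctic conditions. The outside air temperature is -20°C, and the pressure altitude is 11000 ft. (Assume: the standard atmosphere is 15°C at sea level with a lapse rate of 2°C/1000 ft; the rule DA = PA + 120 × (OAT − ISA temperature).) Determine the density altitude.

ISA temperature at 11000 ft = 15 − 2 × (11000/1000) = -7°C.
ISA deviation = -20 − (-7) = -13°C.
Density altitude = 11000 + 120 × (-13) = 11000 + (-1560) = 9440 ft.

9440 ft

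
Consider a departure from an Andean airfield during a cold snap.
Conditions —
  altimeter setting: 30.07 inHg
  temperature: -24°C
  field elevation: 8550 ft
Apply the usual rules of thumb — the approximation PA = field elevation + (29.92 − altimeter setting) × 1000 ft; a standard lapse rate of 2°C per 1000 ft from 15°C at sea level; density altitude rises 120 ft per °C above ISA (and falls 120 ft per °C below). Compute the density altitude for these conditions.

5736 ft

Pressure altitude = 8550 + (29.92 − 30.07) × 1000 = 8550 + (-150) = 8400 ft.
ISA temperature at 8400 ft = 15 − 2 × (8400/1000) = -1.8°C.
ISA deviation = -24 − (-1.8) = -22.2°C.
Density altitude = 8400 + 120 × (-22.2) = 5736 ft.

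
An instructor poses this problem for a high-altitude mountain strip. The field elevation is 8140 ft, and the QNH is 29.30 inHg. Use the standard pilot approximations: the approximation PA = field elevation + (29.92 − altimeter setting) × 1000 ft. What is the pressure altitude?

Pressure correction = (29.92 − 29.30) × 1000 = +620 ft.
Pressure altitude = 8140 + (+620) = 8760 ft.

8760 ft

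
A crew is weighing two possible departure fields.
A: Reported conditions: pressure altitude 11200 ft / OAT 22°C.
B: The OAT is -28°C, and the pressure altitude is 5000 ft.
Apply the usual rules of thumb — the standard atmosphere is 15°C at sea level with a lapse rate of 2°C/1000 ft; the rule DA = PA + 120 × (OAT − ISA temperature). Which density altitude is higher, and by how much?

A by 13688 ft

A: ISA temp = -7.4°C, deviation +29.4°C, DA = 11200 + 120 × 29.4 = 14728 ft.
B: ISA temp = 5°C, deviation -33°C, DA = 5000 + 120 × (-33) = 1040 ft.
A is higher by 14728 − 1040 = 13688 ft.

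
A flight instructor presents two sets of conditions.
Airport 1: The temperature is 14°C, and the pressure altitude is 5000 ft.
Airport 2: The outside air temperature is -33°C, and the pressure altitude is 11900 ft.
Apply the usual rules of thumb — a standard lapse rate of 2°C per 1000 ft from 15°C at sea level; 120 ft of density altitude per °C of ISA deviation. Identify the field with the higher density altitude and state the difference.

Airport 2 by 2916 ft

Airport 1: ISA temp = 5°C, deviation +9°C, DA = 5000 + 120 × 9 = 6080 ft.
Airport 2: ISA temp = -8.8°C, deviation -24.2°C, DA = 11900 + 120 × (-24.2) = 8996 ft.
Airport 2 is higher by 8996 − 6080 = 2916 ft.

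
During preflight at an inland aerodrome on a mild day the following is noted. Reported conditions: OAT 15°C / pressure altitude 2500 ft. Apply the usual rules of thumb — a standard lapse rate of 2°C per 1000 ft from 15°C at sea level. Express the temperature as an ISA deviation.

ISA temperature at 2500 ft = 15 − 2 × (2500/1000) = 10°C.
Deviation = OAT − ISA = 15 − 10 = +5°C.

ISA+5°C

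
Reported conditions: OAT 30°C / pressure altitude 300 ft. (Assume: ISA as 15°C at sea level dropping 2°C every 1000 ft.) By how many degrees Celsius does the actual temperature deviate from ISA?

ISA temperature at 300 ft = 15 − 2 × (300/1000) = 14.4°C.
Deviation = OAT − ISA = 30 − 14.4 = +15.6°C.

ISA+15.6°C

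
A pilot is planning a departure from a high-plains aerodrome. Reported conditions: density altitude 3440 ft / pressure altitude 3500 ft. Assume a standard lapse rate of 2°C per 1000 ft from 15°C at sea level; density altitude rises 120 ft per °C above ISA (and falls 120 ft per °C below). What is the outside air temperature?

Density altitude − pressure altitude = 3440 − 3500 = -60 ft.
At 120 ft/°C that is an ISA deviation of -60/120 = -0.5°C.
ISA temperature at 3500 ft = 15 − 2 × (3500/1000) = 8°C.
OAT = ISA + deviation = 8 + (-0.5) = 7.5°C.

7.5°C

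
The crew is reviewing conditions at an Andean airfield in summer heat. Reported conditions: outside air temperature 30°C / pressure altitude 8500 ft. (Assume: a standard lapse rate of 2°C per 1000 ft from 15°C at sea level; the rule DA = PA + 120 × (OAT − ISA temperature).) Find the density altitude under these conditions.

ISA temperature at 8500 ft = 15 − 2 × (8500/1000) = -2°C.
ISA deviation = 30 − (-2) = +32°C.
Density altitude = 8500 + 120 × (32) = 8500 + (+3840) = 12340 ft.

12340 ft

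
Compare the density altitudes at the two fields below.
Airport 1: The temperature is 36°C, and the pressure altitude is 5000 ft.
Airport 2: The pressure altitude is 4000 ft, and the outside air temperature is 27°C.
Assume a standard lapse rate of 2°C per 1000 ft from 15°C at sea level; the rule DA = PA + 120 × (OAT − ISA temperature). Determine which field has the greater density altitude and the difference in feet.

Airport 1: ISA temp = 5°C, deviation +31°C, DA = 5000 + 120 × 31 = 8720 ft.
Airport 2: ISA temp = 7°C, deviation +20°C, DA = 4000 + 120 × 20 = 6400 ft.
Airport 1 is higher by 8720 − 6400 = 2320 ft.

Airport 1 by 2320 ft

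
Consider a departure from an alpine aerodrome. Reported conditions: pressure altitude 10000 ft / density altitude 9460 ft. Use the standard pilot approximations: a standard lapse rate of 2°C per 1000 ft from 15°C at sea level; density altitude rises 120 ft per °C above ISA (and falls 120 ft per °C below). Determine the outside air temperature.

Density altitude − pressure altitude = 9460 − 10000 = -540 ft.
At 120 ft/°C that is an ISA deviation of -540/120 = -4.5°C.
ISA temperature at 10000 ft = 15 − 2 × (10000/1000) = -5°C.
OAT = ISA + deviation = -5 + (-4.5) = -9.5°C.

-9.5°C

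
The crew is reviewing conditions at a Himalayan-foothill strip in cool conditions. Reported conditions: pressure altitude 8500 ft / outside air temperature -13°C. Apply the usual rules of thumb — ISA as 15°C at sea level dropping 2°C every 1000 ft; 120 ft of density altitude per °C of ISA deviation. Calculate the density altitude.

7180 ft

ISA temperature at 8500 ft = 15 − 2 × (8500/1000) = -2°C.
ISA deviation = -13 − (-2) = -11°C.
Density altitude = 8500 + 120 × (-11) = 8500 + (-1320) = 7180 ft.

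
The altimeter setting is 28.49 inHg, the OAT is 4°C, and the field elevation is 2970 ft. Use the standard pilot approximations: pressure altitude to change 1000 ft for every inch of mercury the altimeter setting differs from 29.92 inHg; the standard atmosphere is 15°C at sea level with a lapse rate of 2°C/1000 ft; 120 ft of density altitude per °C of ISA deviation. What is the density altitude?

4136 ft

Pressure altitude = 2970 + (29.92 − 28.49) × 1000 = 2970 + (+1430) = 4400 ft.
ISA temperature at 4400 ft = 15 − 2 × (4400/1000) = 6.2°C.
ISA deviation = 4 − 6.2 = -2.2°C.
Density altitude = 4400 + 120 × (-2.2) = 4136 ft.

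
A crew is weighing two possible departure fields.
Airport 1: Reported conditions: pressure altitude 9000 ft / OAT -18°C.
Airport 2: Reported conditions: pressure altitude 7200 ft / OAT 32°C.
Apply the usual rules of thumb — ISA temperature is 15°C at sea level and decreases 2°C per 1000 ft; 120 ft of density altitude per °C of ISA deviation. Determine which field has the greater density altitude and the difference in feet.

Airport 2 by 3768 ft

Airport 1: ISA temp = -3°C, deviation -15°C, DA = 9000 + 120 × (-15) = 7200 ft.
Airport 2: ISA temp = 0.6°C, deviation +31.4°C, DA = 7200 + 120 × 31.4 = 10968 ft.
Airport 2 is higher by 10968 − 7200 = 3768 ft.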